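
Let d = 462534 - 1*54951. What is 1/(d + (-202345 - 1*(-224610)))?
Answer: 1/429848 ≈ 2.3264e-6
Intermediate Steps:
d = 407583 (d = 462534 - 54951 = 407583)
1/(d + (-202345 - 1*(-224610))) = 1/(407583 + (-202345 - 1*(-224610))) = 1/(407583 + (-202345 + 224610)) = 1/(407583 + 22265) = 1/429848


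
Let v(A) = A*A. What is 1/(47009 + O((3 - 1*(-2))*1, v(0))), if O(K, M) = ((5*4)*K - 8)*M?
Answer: 1/47009 ≈ 2.1273e-5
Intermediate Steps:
v(A) = A²
O(K, M) = M*(-8 + 20*K) (O(K, M) = (20*K - 8)*M = (-8 + 20*K)*M = M*(-8 + 20*K))
1/(47009 + O((3 - 1*(-2))*1, v(0))) = 1/(47009 + 4*0²*(-2 + 5*((3 - 1*(-2))*1))) = 1/(47009 + 4*0*(-2 + 5*((3 + 2)*1))) = 1/(47009 + 4*0*(-2 + 5*(5*1))) = 1/(47009 + 4*0*(-2 + 5*5)) = 1/(47009 + 4*0*(-2 + 25)) = 1/(47009 + 4*0*23) = 1/(47009 + 0) = 1/47009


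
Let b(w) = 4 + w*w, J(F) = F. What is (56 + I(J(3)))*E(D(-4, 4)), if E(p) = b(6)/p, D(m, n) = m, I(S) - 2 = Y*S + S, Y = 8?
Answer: -850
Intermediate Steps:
b(w) = 4 + w²
I(S) = 2 + 9*S (I(S) = 2 + (8*S + S) = 2 + 9*S)
E(p) = 40/p (E(p) = (4 + 6²)/p = (4 + 36)/p = 40/p)
(56 + I(J(3)))*E(D(-4, 4)) = (56 + (2 + 9*3))*(40/(-4)) = (56 + (2 + 27))*(40*(-¼)) = (56 + 29)*(-10) = 85*(-10) = -850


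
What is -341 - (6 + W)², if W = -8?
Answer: -345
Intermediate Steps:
-341 - (6 + W)² = -341 - (6 - 8)² = -341 - 1*(-2)² = -341 - 1*4 = -341 - 4 = -345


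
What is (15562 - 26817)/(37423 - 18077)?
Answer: -11255/19346 ≈ -0.58177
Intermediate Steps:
(15562 - 26817)/(37423 - 18077) = -11255/19346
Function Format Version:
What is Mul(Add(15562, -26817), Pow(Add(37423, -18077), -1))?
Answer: Rational(-11255, 19346) ≈ -0.58177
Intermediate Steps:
Mul(Add(15562, -26817), Pow(Add(37423, -18077), -1)) = Mul(-11255, Pow(19346, -1)) = Mul(-11255, Rational(1, 19346)) = Rational(-11255, 19346)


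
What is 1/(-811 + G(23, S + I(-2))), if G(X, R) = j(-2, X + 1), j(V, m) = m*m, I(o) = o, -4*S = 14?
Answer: -1/235 ≈ -0.0042553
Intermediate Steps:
S = -7/2 (S = -1/4*14 = -7/2 ≈ -3.5000)
j(V, m) = m**2
G(X, R) = (1 + X)**2 (G(X, R) = (X + 1)**2 = (1 + X)**2)
1/(-811 + G(23, S + I(-2))) = 1/(-811 + (1 + 23)**2) = 1/(-811 + 24**2) = 1/(-811 + 576) = 1/(-235) = -1/235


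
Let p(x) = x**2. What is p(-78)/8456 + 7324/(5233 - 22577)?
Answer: 1362161/4583152 ≈ 0.29721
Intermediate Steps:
p(-78)/8456 + 7324/(5233 - 22577) = (-78)**2/8456 + 7324/(5233 - 22577) = 6084*(1/8456) + 7324/(-17344) = 1521/2114 + 7324*(-1/17344) = 1521/2114 - 1831/4336 = 1362161/4583152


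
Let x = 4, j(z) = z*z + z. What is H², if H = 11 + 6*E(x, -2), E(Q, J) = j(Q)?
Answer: 17161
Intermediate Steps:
j(z) = z + z² (j(z) = z² + z = z + z²)
E(Q, J) = Q*(1 + Q)
H = 131 (H = 11 + 6*(4*(1 + 4)) = 11 + 6*(4*5) = 11 + 6*20 = 11 + 120 = 131)
H² = 131² = 17161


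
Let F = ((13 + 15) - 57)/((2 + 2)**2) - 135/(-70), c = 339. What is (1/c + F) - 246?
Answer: -9335609/37968 ≈ -245.88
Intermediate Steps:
F = 13/112 (F = (28 - 57)/(4**2) - 135*(-1/70) = -29/16 + 27/14 = 13/112 ≈ 0.11607)
(1/c + F) - 246 = (1/339 + 13/112) - 246 = 4519/37968 - 246 = -9335609/37968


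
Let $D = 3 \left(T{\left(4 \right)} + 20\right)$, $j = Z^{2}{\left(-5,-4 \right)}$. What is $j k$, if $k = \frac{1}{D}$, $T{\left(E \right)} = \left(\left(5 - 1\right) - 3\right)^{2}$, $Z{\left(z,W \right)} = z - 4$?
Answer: $\frac{9}{7} \approx 1.2857$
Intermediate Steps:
$Z{\left(z,W \right)} = -4 + z$
$T{\left(E \right)} = 1$ ($T{\left(E \right)} = \left(4 - 3\right)^{2} = 1^{2} = 1$)
$j = 81$ ($j = \left(-4 - 5\right)^{2} = \left(-9\right)^{2} = 81$)
$D = 63$ ($D = 3 \left(1 + 20\right) = 3 \cdot 21 = 63$)
$k = \frac{1}{63} \approx 0.015873$
$j k = 81 \cdot \frac{1}{63} = \frac{9}{7}$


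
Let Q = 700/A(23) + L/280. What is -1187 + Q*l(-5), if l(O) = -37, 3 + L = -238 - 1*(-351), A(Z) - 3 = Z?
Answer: -799959/364 ≈ -2197.7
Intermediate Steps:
A(Z) = 3 + Z
L = 110 (L = -3 + (-238 - 1*(-351)) = -3 + (-238 + 351) = -3 + 113 = 110)
Q = 9943/364 (Q = 700/(3 + 23) + 110/280 = 700/26 + 110*(1/280) = 700*(1/26) + 11/28 = 350/13 + 11/28 = 9943/364 ≈ 27.316)
-1187 + Q*l(-5) = -1187 + (9943/364)*(-37) = -1187 - 367891/364 = -799959/364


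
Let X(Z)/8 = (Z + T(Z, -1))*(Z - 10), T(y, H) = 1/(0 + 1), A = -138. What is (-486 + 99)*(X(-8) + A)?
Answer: -336690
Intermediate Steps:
T(y, H) = 1 (T(y, H) = 1/1 = 1)
X(Z) = 8*(1 + Z)*(-10 + Z) (X(Z) = 8*((Z + 1)*(Z - 10)) = 8*((1 + Z)*(-10 + Z)) = 8*(1 + Z)*(-10 + Z))
(-486 + 99)*(X(-8) + A) = (-486 + 99)*((-80 - 72*(-8) + 8*(-8)²) - 138) = -387*((-80 + 576 + 8*64) - 138) = -387*((-80 + 576 + 512) - 138) = -387*(1008 - 138) = -387*870 = -336690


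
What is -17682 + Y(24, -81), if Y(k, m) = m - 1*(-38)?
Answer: -17725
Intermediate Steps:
Y(k, m) = 38 + m (Y(k, m) = m + 38 = 38 + m)
-17682 + Y(24, -81) = -17682 + (38 - 81) = -17682 - 43 = -17725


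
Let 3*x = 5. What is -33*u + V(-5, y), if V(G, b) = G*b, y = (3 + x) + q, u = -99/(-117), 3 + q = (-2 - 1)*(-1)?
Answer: -1999/39 ≈ -51.256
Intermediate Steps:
x = 5/3 (x = (⅓)*5 = 5/3 ≈ 1.6667)
q = 0 (q = -3 + (-2 - 1)*(-1) = -3 - 3*(-1) = -3 + 3 = 0)
u = 11/13 (u = -99*(-1/117) = 11/13 ≈ 0.84615)
y = 14/3 (y = (3 + 5/3) + 0 = 14/3 + 0 = 14/3 ≈ 4.6667)
-33*u + V(-5, y) = -33*11/13 - 5*14/3 = -363/13 - 70/3 = -1999/39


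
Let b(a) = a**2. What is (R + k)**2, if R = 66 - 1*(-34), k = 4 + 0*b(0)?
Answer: 10816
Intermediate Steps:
k = 4 (k = 4 + 0*0**2 = 4 + 0*0 = 4 + 0 = 4)
R = 100 (R = 66 + 34 = 100)
(R + k)**2 = (100 + 4)**2 = 104**2 = 10816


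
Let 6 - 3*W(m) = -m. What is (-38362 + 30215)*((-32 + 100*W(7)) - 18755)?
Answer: 448581967/3 ≈ 1.4953e+8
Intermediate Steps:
W(m) = 2 + m/3 (W(m) = 2 - (-1)*m/3 = 2 + m/3)
(-38362 + 30215)*((-32 + 100*W(7)) - 18755) = (-38362 + 30215)*((-32 + 100*(2 + (⅓)*7)) - 18755) = -8147*((-32 + 100*(2 + 7/3)) - 18755) = -8147*((-32 + 100*(13/3)) - 18755) = -8147*((-32 + 1300/3) - 18755) = -8147*(1204/3 - 18755) = -8147*(-55061/3) = 448581967/3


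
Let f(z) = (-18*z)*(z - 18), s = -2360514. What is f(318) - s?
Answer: 643314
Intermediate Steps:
f(z) = -18*z*(-18 + z) (f(z) = (-18*z)*(-18 + z) = -18*z*(-18 + z))
f(318) - s = 18*318*(18 - 1*318) - 1*(-2360514) = 18*318*(18 - 318) + 2360514 = 18*318*(-300) + 2360514 = -1717200 + 2360514 = 643314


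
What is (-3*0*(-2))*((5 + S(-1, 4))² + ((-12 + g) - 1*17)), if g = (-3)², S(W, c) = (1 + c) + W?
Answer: 0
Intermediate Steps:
S(W, c) = 1 + W + c
g = 9
(-3*0*(-2))*((5 + S(-1, 4))² + ((-12 + g) - 1*17)) = (-3*0*(-2))*((5 + (1 - 1 + 4))² + ((-12 + 9) - 1*17)) = (0*(-2))*((5 + 4)² + (-3 - 17)) = 0*(9² - 20) = 0*(81 - 20) = 0*61 = 0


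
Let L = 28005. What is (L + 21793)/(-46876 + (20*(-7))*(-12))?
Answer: -24899/22598 ≈ -1.1018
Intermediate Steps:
(L + 21793)/(-46876 + (20*(-7))*(-12)) = (28005 + 21793)/(-46876 + (20*(-7))*(-12)) = 49798/(-46876 - 140*(-12)) = 49798/(-46876 + 1680) = 49798/(-45196) = 49798*(-1/45196) = -24899/22598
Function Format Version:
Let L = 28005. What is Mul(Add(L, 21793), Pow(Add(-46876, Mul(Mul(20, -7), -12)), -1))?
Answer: Rational(-24899, 22598) ≈ -1.1018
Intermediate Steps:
Mul(Add(L, 21793), Pow(Add(-46876, Mul(Mul(20, -7), -12)), -1)) = Mul(Add(28005, 21793), Pow(Add(-46876, Mul(Mul(20, -7), -12)), -1)) = Mul(49798, Pow(Add(-46876, Mul(-140, -12)), -1)) = Mul(49798, Pow(Add(-46876, 1680), -1)) = Mul(49798, Pow(-45196, -1)) = Mul(49798, Rational(-1, 45196)) = Rational(-24899, 22598)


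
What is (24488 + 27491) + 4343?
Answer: 56322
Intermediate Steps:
(24488 + 27491) + 4343 = 51979 + 4343 = 56322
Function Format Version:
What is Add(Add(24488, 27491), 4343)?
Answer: 56322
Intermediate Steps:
Add(Add(24488, 27491), 4343) = Add(51979, 4343) = 56322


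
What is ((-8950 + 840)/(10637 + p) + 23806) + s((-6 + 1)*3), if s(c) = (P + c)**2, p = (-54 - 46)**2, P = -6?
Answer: 500377229/20637 ≈ 24247.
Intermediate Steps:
p = 10000 (p = (-100)**2 = 10000)
s(c) = (-6 + c)**2
((-8950 + 840)/(10637 + p) + 23806) + s((-6 + 1)*3) = ((-8950 + 840)/(10637 + 10000) + 23806) + (-6 + (-6 + 1)*3)**2 = (-8110/20637 + 23806) + (-6 - 5*3)**2 = (-8110*1/20637 + 23806) + (-6 - 15)**2 = (-8110/20637 + 23806) + (-21)**2 = 491276312/20637 + 441 = 500377229/20637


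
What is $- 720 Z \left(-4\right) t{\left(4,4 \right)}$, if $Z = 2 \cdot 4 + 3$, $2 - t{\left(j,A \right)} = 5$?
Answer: $-95040$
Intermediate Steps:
$t{\left(j,A \right)} = -3$ ($t{\left(j,A \right)} = 2 - 5 = -3$)
$Z = 11$ ($Z = 8 + 3 = 11$)
$- 720 Z \left(-4\right) t{\left(4,4 \right)} = - 720 \cdot 11 \left(-4\right) \left(-3\right) = - 720 \left(\left(-44\right) \left(-3\right)\right) = \left(-720\right) 132 = -95040$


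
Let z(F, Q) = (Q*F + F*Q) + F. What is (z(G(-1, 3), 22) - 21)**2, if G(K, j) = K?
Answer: 4356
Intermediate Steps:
z(F, Q) = F + 2*F*Q (z(F, Q) = (F*Q + F*Q) + F = 2*F*Q + F = F + 2*F*Q)
(z(G(-1, 3), 22) - 21)**2 = (-(1 + 2*22) - 21)**2 = (-(1 + 44) - 21)**2 = (-1*45 - 21)**2 = (-45 - 21)**2 = (-66)**2 = 4356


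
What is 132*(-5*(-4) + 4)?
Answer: 3168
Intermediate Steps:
132*(-5*(-4) + 4) = 132*(20 + 4) = 132*24 = 3168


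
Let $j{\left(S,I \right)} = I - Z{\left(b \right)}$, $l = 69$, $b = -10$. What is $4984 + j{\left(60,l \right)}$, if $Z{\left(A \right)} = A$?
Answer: $5063$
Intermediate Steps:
$j{\left(S,I \right)} = 10 + I$ ($j{\left(S,I \right)} = I - -10 = I + 10 = 10 + I$)
$4984 + j{\left(60,l \right)} = 4984 + \left(10 + 69\right) = 4984 + 79 = 5063$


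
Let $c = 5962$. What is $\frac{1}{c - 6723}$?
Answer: $- \frac{1}{761} \approx -0.0013141$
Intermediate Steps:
$\frac{1}{c - 6723} = \frac{1}{5962 - 6723} = \frac{1}{-761} = - \frac{1}{761}$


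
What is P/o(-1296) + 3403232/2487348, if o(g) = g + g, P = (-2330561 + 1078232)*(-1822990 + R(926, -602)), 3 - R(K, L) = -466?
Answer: -17521953307891037/19898784 ≈ -8.8055e+8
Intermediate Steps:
R(K, L) = 469 (R(K, L) = 3 - 1*(-466) = 3 + 466 = 469)
P = 2282395901409 (P = (-2330561 + 1078232)*(-1822990 + 469) = -1252329*(-1822521) = 2282395901409)
o(g) = 2*g
P/o(-1296) + 3403232/2487348 = 2282395901409/((2*(-1296))) + 3403232/2487348 = 2282395901409/(-2592) + 3403232*(1/2487348) = 2282395901409*(-1/2592) + 850808/621837 = -253599544601/288 + 850808/621837 = -17521953307891037/19898784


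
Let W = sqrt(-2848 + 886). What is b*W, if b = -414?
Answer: -1242*I*sqrt(218) ≈ -18338.0*I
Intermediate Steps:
W = 3*I*sqrt(218) (W = sqrt(-1962) = 3*I*sqrt(218) ≈ 44.294*I)
b*W = -1242*I*sqrt(218)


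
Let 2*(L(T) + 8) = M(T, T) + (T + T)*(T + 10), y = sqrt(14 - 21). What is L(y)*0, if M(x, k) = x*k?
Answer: 0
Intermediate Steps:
y = I*sqrt(7) (y = sqrt(-7) = I*sqrt(7) ≈ 2.6458*I)
M(x, k) = k*x
L(T) = -8 + T**2/2 + T*(10 + T) (L(T) = -8 + (T*T + (T + T)*(T + 10))/2 = -8 + (T**2 + (2*T)*(10 + T))/2 = -8 + (T**2 + 2*T*(10 + T))/2 = -8 + (T**2/2 + T*(10 + T)) = -8 + T**2/2 + T*(10 + T))
L(y)*0 = (-8 + 10*(I*sqrt(7)) + 3*(I*sqrt(7))**2/2)*0 = (-8 + 10*I*sqrt(7) + (3/2)*(-7))*0 = (-8 + 10*I*sqrt(7) - 21/2)*0 = (-37/2 + 10*I*sqrt(7))*0 = 0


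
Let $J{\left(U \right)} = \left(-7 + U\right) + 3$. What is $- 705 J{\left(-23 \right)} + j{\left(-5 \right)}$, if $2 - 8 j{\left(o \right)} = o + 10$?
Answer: $\frac{152277}{8} \approx 19035.0$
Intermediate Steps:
$J{\left(U \right)} = -4 + U$
$j{\left(o \right)} = -1 - \frac{o}{8}$ ($j{\left(o \right)} = \frac{1}{4} - \frac{o + 10}{8} = \frac{1}{4} - \frac{10 + o}{8} = \frac{1}{4} - \left(\frac{5}{4} + \frac{o}{8}\right) = -1 - \frac{o}{8}$)
$- 705 J{\left(-23 \right)} + j{\left(-5 \right)} = - 705 \left(-4 - 23\right) - \frac{3}{8} = \left(-705\right) \left(-27\right) + \left(-1 + \frac{5}{8}\right) = 19035 - \frac{3}{8} = \frac{152277}{8}$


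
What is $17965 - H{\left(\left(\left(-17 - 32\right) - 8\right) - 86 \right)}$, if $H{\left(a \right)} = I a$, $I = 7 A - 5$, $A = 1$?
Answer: $18251$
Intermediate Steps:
$I = 2$ ($I = 7 \cdot 1 - 5 = 7 - 5 = 2$)
$H{\left(a \right)} = 2 a$
$17965 - H{\left(\left(\left(-17 - 32\right) - 8\right) - 86 \right)} = 17965 - 2 \left(\left(\left(-17 - 32\right) - 8\right) - 86\right) = 17965 - 2 \left(\left(-49 - 8\right) - 86\right) = 17965 - 2 \left(-57 - 86\right) = 17965 - 2 \left(-143\right) = 17965 - -286 = 17965 + 286 = 18251$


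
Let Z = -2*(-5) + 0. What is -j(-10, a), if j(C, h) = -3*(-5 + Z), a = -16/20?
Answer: 15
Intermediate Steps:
a = -⅘ (a = -16*1/20 = -⅘ ≈ -0.80000)
Z = 10 (Z = 10 + 0 = 10)
j(C, h) = -15 (j(C, h) = -3*(-5 + 10) = -3*5 = -15)
-j(-10, a) = -1*(-15) = 15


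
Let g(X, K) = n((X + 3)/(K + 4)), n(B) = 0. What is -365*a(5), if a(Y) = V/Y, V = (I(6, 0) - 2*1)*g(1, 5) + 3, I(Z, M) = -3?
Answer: -219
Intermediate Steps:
g(X, K) = 0
V = 3 (V = (-3 - 2*1)*0 + 3 = (-3 - 2)*0 + 3 = -5*0 + 3 = 0 + 3 = 3)
a(Y) = 3/Y
-365*a(5) = -1095/5 = -365*3/5 = -219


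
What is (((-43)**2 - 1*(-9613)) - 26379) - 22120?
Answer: -37037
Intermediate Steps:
(((-43)**2 - 1*(-9613)) - 26379) - 22120 = ((1849 + 9613) - 26379) - 22120 = (11462 - 26379) - 22120 = -14917 - 22120 = -37037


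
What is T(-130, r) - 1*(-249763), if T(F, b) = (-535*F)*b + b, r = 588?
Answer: 41145751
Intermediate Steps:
T(F, b) = b - 535*F*b (T(F, b) = -535*F*b + b = b - 535*F*b)
T(-130, r) - 1*(-249763) = 588*(1 - 535*(-130)) - 1*(-249763) = 588*(1 + 69550) + 249763 = 588*69551 + 249763 = 40895988 + 249763 = 41145751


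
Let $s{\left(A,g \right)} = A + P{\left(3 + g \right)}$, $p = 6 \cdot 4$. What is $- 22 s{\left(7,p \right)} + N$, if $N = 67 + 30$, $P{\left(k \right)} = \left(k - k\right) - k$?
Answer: $537$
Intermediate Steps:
$P{\left(k \right)} = - k$ ($P{\left(k \right)} = 0 - k = - k$)
$p = 24$
$N = 97$
$s{\left(A,g \right)} = -3 + A - g$ ($s{\left(A,g \right)} = A - \left(3 + g\right) = -3 + A - g$)
$- 22 s{\left(7,p \right)} + N = - 22 \left(-3 + 7 - 24\right) + 97 = \left(-22\right) \left(-20\right) + 97 = 440 + 97 = 537$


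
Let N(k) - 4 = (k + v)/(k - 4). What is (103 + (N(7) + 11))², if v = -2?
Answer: 128881/9 ≈ 14320.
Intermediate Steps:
N(k) = 4 + (-2 + k)/(-4 + k) (N(k) = 4 + (k - 2)/(k - 4) = 4 + (-2 + k)/(-4 + k))
(103 + (N(7) + 11))² = (103 + ((-18 + 5*7)/(-4 + 7) + 11))² = (103 + ((-18 + 35)/3 + 11))² = (103 + ((⅓)*17 + 11))² = (103 + (17/3 + 11))² = (103 + 50/3)² = (359/3)² = 128881/9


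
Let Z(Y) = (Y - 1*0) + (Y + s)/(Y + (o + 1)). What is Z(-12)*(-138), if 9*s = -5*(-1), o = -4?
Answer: 69782/45 ≈ 1550.7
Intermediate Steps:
s = 5/9 (s = (-5*(-1))/9 = (⅑)*5 = 5/9 ≈ 0.55556)
Z(Y) = Y + (5/9 + Y)/(-3 + Y) (Z(Y) = (Y - 1*0) + (Y + 5/9)/(Y + (-4 + 1)) = (Y + 0) + (5/9 + Y)/(Y - 3) = Y + (5/9 + Y)/(-3 + Y))
Z(-12)*(-138) = ((5/9 + (-12)² - 2*(-12))/(-3 - 12))*(-138) = ((5/9 + 144 + 24)/(-15))*(-138) = -1/15*1517/9*(-138) = -1517/135*(-138) = 69782/45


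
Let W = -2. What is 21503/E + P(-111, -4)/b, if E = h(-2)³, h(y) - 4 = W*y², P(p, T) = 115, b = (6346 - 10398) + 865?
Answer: -68537421/203968 ≈ -336.02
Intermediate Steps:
b = -3187 (b = -4052 + 865 = -3187)
h(y) = 4 - 2*y²
E = -64 (E = (4 - 2*(-2)²)³ = (4 - 2*4)³ = (4 - 8)³ = (-4)³ = -64)
21503/E + P(-111, -4)/b = 21503/(-64) + 115/(-3187) = 21503*(-1/64) + 115*(-1/3187) = -21503/64 - 115/3187 = -68537421/203968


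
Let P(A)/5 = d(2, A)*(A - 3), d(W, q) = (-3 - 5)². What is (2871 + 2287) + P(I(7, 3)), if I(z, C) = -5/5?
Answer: 3878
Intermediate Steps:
d(W, q) = 64 (d(W, q) = (-8)² = 64)
I(z, C) = -1 (I(z, C) = -5*⅕ = -1)
P(A) = -960 + 320*A (P(A) = 5*(64*(A - 3)) = 5*(64*(-3 + A)) = 5*(-192 + 64*A) = -960 + 320*A)
(2871 + 2287) + P(I(7, 3)) = (2871 + 2287) + (-960 + 320*(-1)) = 5158 + (-960 - 320) = 5158 - 1280 = 3878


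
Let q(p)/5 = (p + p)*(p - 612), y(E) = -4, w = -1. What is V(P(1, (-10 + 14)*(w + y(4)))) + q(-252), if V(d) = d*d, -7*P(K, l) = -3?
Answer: 106686729/49 ≈ 2.1773e+6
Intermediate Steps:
P(K, l) = 3/7 (P(K, l) = -1/7*(-3) = 3/7)
q(p) = 10*p*(-612 + p) (q(p) = 5*((p + p)*(p - 612)) = 5*((2*p)*(-612 + p)) = 5*(2*p*(-612 + p)) = 10*p*(-612 + p))
V(d) = d**2
V(P(1, (-10 + 14)*(w + y(4)))) + q(-252) = (3/7)**2 + 10*(-252)*(-612 - 252) = 9/49 + 10*(-252)*(-864) = 9/49 + 2177280 = 106686729/49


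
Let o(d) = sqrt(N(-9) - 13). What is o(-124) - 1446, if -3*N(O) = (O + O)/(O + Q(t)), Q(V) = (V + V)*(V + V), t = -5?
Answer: -1446 + I*sqrt(107107)/91 ≈ -1446.0 + 3.5964*I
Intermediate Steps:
Q(V) = 4*V**2 (Q(V) = (2*V)*(2*V) = 4*V**2)
N(O) = -2*O/(3*(100 + O)) (N(O) = -(O + O)/(3*(O + 4*(-5)**2)) = -2*O/(3*(O + 4*25)) = -2*O/(3*(O + 100)) = -2*O/(3*(100 + O)))
o(d) = I*sqrt(107107)/91 (o(d) = sqrt(-2*(-9)/(300 + 3*(-9)) - 13) = sqrt(-2*(-9)/(300 - 27) - 13) = sqrt(-2*(-9)/273 - 13) = sqrt(-2*(-9)*1/273 - 13) = sqrt(6/91 - 13) = sqrt(-1177/91) = I*sqrt(107107)/91)
o(-124) - 1446 = I*sqrt(107107)/91 - 1446 = -1446 + I*sqrt(107107)/91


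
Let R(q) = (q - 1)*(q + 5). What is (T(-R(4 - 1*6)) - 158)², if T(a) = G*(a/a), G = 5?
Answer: 23409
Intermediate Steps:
R(q) = (-1 + q)*(5 + q)
T(a) = 5 (T(a) = 5*(a/a) = 5*1 = 5)
(T(-R(4 - 1*6)) - 158)² = (5 - 158)² = (-153)² = 23409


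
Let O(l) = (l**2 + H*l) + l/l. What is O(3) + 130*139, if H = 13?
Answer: 18119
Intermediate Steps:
O(l) = 1 + l**2 + 13*l (O(l) = (l**2 + 13*l) + l/l = (l**2 + 13*l) + 1 = 1 + l**2 + 13*l)
O(3) + 130*139 = (1 + 3**2 + 13*3) + 130*139 = (1 + 9 + 39) + 18070 = 49 + 18070 = 18119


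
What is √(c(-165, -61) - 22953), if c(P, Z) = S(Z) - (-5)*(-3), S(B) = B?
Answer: I*√23029 ≈ 151.75*I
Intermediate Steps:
c(P, Z) = -15 + Z (c(P, Z) = Z - (-5)*(-3) = Z - 1*15 = Z - 15 = -15 + Z)
√(c(-165, -61) - 22953) = √((-15 - 61) - 22953) = √(-76 - 22953) = √(-23029) = I*√23029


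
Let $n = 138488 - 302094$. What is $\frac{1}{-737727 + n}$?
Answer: $- \frac{1}{901333} \approx -1.1095 \cdot 10^{-6}$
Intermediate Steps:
$n = -163606$
$\frac{1}{-737727 + n} = \frac{1}{-737727 - 163606} = \frac{1}{-901333} = - \frac{1}{901333}$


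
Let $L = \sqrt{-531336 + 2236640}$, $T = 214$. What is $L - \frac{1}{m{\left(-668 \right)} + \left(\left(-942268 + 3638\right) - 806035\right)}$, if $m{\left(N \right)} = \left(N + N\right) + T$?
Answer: $\frac{1}{1745787} + 2 \sqrt{426326} \approx 1305.9$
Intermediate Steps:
$m{\left(N \right)} = 214 + 2 N$ ($m{\left(N \right)} = \left(N + N\right) + 214 = 2 N + 214 = 214 + 2 N$)
$L = 2 \sqrt{426326}$ ($L = \sqrt{1705304} = 2 \sqrt{426326} \approx 1305.9$)
$L - \frac{1}{m{\left(-668 \right)} + \left(\left(-942268 + 3638\right) - 806035\right)} = 2 \sqrt{426326} - \frac{1}{\left(214 + 2 \left(-668\right)\right) + \left(\left(-942268 + 3638\right) - 806035\right)} = 2 \sqrt{426326} - \frac{1}{\left(214 - 1336\right) - 1744665} = 2 \sqrt{426326} - \frac{1}{-1122 - 1744665} = 2 \sqrt{426326} - \frac{1}{-1745787} = 2 \sqrt{426326} - - \frac{1}{1745787} = 2 \sqrt{426326} + \frac{1}{1745787} = \frac{1}{1745787} + 2 \sqrt{426326}$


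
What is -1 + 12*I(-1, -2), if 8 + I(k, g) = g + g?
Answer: -145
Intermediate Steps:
I(k, g) = -8 + 2*g (I(k, g) = -8 + (g + g) = -8 + 2*g)
-1 + 12*I(-1, -2) = -1 + 12*(-8 + 2*(-2)) = -1 + 12*(-8 - 4) = -1 + 12*(-12) = -1 - 144 = -145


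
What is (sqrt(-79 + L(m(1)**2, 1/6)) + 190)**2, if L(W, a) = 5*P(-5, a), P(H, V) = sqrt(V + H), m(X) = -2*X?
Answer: (1140 + sqrt(6)*sqrt(-474 + 5*I*sqrt(174)))**2/36 ≈ 36255.0 + 3396.6*I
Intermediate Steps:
P(H, V) = sqrt(H + V)
L(W, a) = 5*sqrt(-5 + a)
(sqrt(-79 + L(m(1)**2, 1/6)) + 190)**2 = (sqrt(-79 + 5*sqrt(-5 + 1/6)) + 190)**2 = (sqrt(-79 + 5*sqrt(-29/6)) + 190)**2 = (sqrt(-79 + 5*(I*sqrt(174)/6)) + 190)**2 = (sqrt(-79 + 5*I*sqrt(174)/6) + 190)**2 = (190 + sqrt(-79 + 5*I*sqrt(174)/6))**2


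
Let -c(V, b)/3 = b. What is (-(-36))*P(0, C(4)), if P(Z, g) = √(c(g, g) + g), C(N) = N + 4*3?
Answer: 144*I*√2 ≈ 203.65*I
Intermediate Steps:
c(V, b) = -3*b
C(N) = 12 + N (C(N) = N + 12 = 12 + N)
P(Z, g) = √2*√(-g) (P(Z, g) = √(-3*g + g) = √(-2*g) = √2*√(-g))
(-(-36))*P(0, C(4)) = (-(-36))*(√2*√(-(12 + 4))) = (-12*(-3))*(√2*√(-1*16)) = 36*(√2*√(-16)) = 36*(√2*(4*I)) = 36*(4*I*√2) = 144*I*√2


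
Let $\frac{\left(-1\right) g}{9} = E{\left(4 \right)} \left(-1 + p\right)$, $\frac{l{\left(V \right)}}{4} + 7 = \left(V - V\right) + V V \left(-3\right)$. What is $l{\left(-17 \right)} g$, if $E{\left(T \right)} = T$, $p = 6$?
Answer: $629280$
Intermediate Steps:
$l{\left(V \right)} = -28 - 12 V^{2}$ ($l{\left(V \right)} = -28 + 4 \left(\left(V - V\right) + V V \left(-3\right)\right) = -28 + 4 \left(0 + V \left(- 3 V\right)\right) = -28 + 4 \left(0 - 3 V^{2}\right) = -28 + 4 \left(- 3 V^{2}\right) = -28 - 12 V^{2}$)
$g = -180$ ($g = - 9 \cdot 4 \left(-1 + 6\right) = - 9 \cdot 4 \cdot 5 = \left(-9\right) 20 = -180$)
$l{\left(-17 \right)} g = \left(-28 - 12 \left(-17\right)^{2}\right) \left(-180\right) = \left(-28 - 3468\right) \left(-180\right) = \left(-3496\right) \left(-180\right) = 629280$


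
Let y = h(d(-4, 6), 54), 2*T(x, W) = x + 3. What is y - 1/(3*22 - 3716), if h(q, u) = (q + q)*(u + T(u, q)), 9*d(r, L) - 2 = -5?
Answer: -200749/3650 ≈ -55.000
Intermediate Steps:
T(x, W) = 3/2 + x/2 (T(x, W) = (x + 3)/2 = (3 + x)/2 = 3/2 + x/2)
d(r, L) = -⅓ (d(r, L) = 2/9 + (⅑)*(-5) = 2/9 - 5/9 = -⅓)
h(q, u) = 2*q*(3/2 + 3*u/2) (h(q, u) = (q + q)*(u + (3/2 + u/2)) = (2*q)*(3/2 + 3*u/2) = 2*q*(3/2 + 3*u/2))
y = -55 (y = 3*(-⅓)*(1 + 54) = 3*(-⅓)*55 = -55)
y - 1/(3*22 - 3716) = -55 - 1/(3*22 - 3716) = -55 - 1/(66 - 3716) = -55 - 1/(-3650) = -55 - 1*(-1/3650) = -55 + 1/3650 = -200749/3650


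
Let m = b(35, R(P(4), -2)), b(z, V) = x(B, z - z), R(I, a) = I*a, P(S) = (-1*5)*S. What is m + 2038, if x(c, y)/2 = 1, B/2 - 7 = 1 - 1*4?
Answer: 2040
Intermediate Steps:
B = 8 (B = 14 + 2*(1 - 1*4) = 14 + 2*(1 - 4) = 14 + 2*(-3) = 14 - 6 = 8)
x(c, y) = 2 (x(c, y) = 2*1 = 2)
P(S) = -5*S
b(z, V) = 2
m = 2
m + 2038 = 2 + 2038 = 2040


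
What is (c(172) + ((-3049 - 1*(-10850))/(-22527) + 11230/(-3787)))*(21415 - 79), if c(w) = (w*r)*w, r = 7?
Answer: 17949004264800040/4062369 ≈ 4.4184e+9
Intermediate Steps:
c(w) = 7*w² (c(w) = (w*7)*w = (7*w)*w = 7*w²)
(c(172) + ((-3049 - 1*(-10850))/(-22527) + 11230/(-3787)))*(21415 - 79) = (7*172² + ((-3049 - 1*(-10850))/(-22527) + 11230/(-3787)))*(21415 - 79) = (7*29584 + ((-3049 + 10850)*(-1/22527) + 11230*(-1/3787)))*21336 = (207088 + (7801*(-1/22527) - 11230/3787))*21336 = (207088 + (-7801/22527 - 11230/3787))*21336 = (207088 - 282520597/85309749)*21336 = (17666342780315/85309749)*21336 = 17949004264800040/4062369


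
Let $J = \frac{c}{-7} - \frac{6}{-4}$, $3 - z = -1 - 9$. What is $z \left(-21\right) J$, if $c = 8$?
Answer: $- \frac{195}{2} \approx -97.5$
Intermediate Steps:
$z = 13$ ($z = 3 - \left(-1 - 9\right) = 3 - -10 = 3 + 10 = 13$)
$J = \frac{5}{14}$ ($J = \frac{8}{-7} - \frac{6}{-4} = 8 \left(- \frac{1}{7}\right) - - \frac{3}{2} = - \frac{8}{7} + \frac{3}{2} = \frac{5}{14} \approx 0.35714$)
$z \left(-21\right) J = 13 \left(-21\right) \frac{5}{14} = \left(-273\right) \frac{5}{14} = - \frac{195}{2}$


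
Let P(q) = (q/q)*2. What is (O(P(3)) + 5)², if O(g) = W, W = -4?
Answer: 1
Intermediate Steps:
P(q) = 2 (P(q) = 1*2 = 2)
O(g) = -4
(O(P(3)) + 5)² = (-4 + 5)² = 1² = 1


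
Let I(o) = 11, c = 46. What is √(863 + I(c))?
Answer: √874 ≈ 29.563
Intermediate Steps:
√(863 + I(c)) = √(863 + 11) = √874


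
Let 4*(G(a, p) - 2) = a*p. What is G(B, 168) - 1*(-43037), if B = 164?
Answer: 49927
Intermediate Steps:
G(a, p) = 2 + a*p/4 (G(a, p) = 2 + (a*p)/4 = 2 + a*p/4)
G(B, 168) - 1*(-43037) = (2 + (¼)*164*168) - 1*(-43037) = (2 + 6888) + 43037 = 6890 + 43037 = 49927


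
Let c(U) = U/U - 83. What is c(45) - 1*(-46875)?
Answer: 46793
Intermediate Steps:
c(U) = -82 (c(U) = 1 - 83 = -82)
c(45) - 1*(-46875) = -82 - 1*(-46875) = -82 + 46875 = 46793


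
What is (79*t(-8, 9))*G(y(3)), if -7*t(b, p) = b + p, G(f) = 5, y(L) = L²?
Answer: -395/7 ≈ -56.429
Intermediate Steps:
t(b, p) = -b/7 - p/7 (t(b, p) = -(b + p)/7 = -b/7 - p/7)
(79*t(-8, 9))*G(y(3)) = (79*(-⅐*(-8) - ⅐*9))*5 = (79*(8/7 - 9/7))*5 = (79*(-⅐))*5 = -79/7*5 = -395/7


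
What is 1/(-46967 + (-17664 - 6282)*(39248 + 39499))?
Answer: -1/1885722629 ≈ -5.3030e-10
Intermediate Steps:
1/(-46967 + (-17664 - 6282)*(39248 + 39499)) = 1/(-46967 - 23946*78747) = 1/(-46967 - 1885675662) = 1/(-1885722629) = -1/1885722629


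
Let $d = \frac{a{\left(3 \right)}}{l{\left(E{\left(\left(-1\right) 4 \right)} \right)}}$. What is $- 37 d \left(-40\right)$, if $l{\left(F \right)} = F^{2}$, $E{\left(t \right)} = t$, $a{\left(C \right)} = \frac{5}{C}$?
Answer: $\frac{925}{6} \approx 154.17$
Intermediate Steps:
$d = \frac{5}{48}$ ($d = \frac{5 \cdot \frac{1}{3}}{\left(\left(-1\right) 4\right)^{2}} = \frac{5 \cdot \frac{1}{3}}{\left(-4\right)^{2}} = \frac{5}{3 \cdot 16} = \frac{5}{3} \cdot \frac{1}{16} = \frac{5}{48} \approx 0.10417$)
$- 37 d \left(-40\right) = \left(-37\right) \frac{5}{48} \left(-40\right) = \left(- \frac{185}{48}\right) \left(-40\right) = \frac{925}{6}$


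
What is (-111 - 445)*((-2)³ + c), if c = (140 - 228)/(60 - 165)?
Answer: 418112/105 ≈ 3982.0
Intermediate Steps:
c = 88/105 (c = -88/(-105) = -88*(-1/105) = 88/105 ≈ 0.83809)
(-111 - 445)*((-2)³ + c) = (-111 - 445)*((-2)³ + 88/105) = -556*(-8 + 88/105) = -556*(-752/105) = 418112/105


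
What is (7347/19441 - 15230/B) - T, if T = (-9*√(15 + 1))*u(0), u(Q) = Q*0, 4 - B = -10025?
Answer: -222403367/194973789 ≈ -1.1407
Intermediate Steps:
B = 10029 (B = 4 - 1*(-10025) = 4 + 10025 = 10029)
u(Q) = 0
T = 0 (T = -9*√(15 + 1)*0 = -9*√16*0 = -9*4*0 = -36*0 = 0)
(7347/19441 - 15230/B) - T = (7347/19441 - 15230/10029) - 1*0 = (7347*(1/19441) - 15230*1/10029) + 0 = (7347/19441 - 15230/10029) + 0 = -222403367/194973789 + 0 = -222403367/194973789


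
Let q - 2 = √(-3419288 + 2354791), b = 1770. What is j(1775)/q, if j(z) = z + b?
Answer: 7090/1064501 - 3545*I*√1064497/1064501 ≈ 0.0066604 - 3.4359*I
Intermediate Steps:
j(z) = 1770 + z (j(z) = z + 1770 = 1770 + z)
q = 2 + I*√1064497 (q = 2 + √(-3419288 + 2354791) = 2 + √(-1064497) = 2 + I*√1064497 ≈ 2.0 + 1031.7*I)
j(1775)/q = (1770 + 1775)/(2 + I*√1064497) = 3545/(2 + I*√1064497)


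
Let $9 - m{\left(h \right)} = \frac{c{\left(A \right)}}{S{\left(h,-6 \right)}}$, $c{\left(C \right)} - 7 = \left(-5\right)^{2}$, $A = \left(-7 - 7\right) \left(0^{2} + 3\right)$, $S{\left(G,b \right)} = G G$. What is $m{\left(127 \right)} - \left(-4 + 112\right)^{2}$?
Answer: $- \frac{187983527}{16129} \approx -11655.0$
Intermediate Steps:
$S{\left(G,b \right)} = G^{2}$
$A = -42$ ($A = - 14 \left(0 + 3\right) = \left(-14\right) 3 = -42$)
$c{\left(C \right)} = 32$ ($c{\left(C \right)} = 7 + \left(-5\right)^{2} = 7 + 25 = 32$)
$m{\left(h \right)} = 9 - \frac{32}{h^{2}}$
$m{\left(127 \right)} - \left(-4 + 112\right)^{2} = \left(9 - \frac{32}{16129}\right) - \left(-4 + 112\right)^{2} = \left(9 - \frac{32}{16129}\right) - 108^{2} = \left(9 - \frac{32}{16129}\right) - 11664 = \frac{145129}{16129} - 11664 = - \frac{187983527}{16129}$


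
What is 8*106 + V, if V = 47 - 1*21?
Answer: 874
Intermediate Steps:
V = 26 (V = 47 - 21 = 26)
8*106 + V = 8*106 + 26 = 848 + 26 = 874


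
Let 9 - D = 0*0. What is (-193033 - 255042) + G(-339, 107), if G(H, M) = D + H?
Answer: -448405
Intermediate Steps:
D = 9 (D = 9 - 0*0 = 9 - 1*0 = 9 + 0 = 9)
G(H, M) = 9 + H
(-193033 - 255042) + G(-339, 107) = (-193033 - 255042) + (9 - 339) = -448075 - 330 = -448405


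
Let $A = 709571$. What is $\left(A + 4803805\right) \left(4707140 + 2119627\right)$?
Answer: $37638533335392$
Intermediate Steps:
$\left(A + 4803805\right) \left(4707140 + 2119627\right) = \left(709571 + 4803805\right) \left(4707140 + 2119627\right) = 5513376 \cdot 6826767 = 37638533335392$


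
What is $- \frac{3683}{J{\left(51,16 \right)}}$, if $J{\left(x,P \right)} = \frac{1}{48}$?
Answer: $-176784$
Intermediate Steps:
$J{\left(x,P \right)} = \frac{1}{48}$
$- \frac{3683}{J{\left(51,16 \right)}} = - 3683 \frac{1}{\frac{1}{48}} = \left(-3683\right) 48 = -176784$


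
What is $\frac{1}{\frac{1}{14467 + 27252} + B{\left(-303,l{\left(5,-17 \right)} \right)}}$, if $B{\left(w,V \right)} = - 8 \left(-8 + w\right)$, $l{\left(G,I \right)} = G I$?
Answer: $\frac{41719}{103796873} \approx 0.00040193$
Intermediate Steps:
$B{\left(w,V \right)} = 64 - 8 w$
$\frac{1}{\frac{1}{14467 + 27252} + B{\left(-303,l{\left(5,-17 \right)} \right)}} = \frac{1}{\frac{1}{14467 + 27252} + \left(64 - -2424\right)} = \frac{1}{\frac{1}{41719} + \left(64 + 2424\right)} = \frac{1}{\frac{1}{41719} + 2488} = \frac{1}{\frac{103796873}{41719}} = \frac{41719}{103796873}$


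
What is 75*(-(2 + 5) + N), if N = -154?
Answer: -12075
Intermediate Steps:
75*(-(2 + 5) + N) = 75*(-(2 + 5) - 154) = 75*(-1*7 - 154) = 75*(-7 - 154) = 75*(-161) = -12075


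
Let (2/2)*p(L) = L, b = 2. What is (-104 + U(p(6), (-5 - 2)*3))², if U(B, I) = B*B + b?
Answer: 4356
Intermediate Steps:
p(L) = L
U(B, I) = 2 + B² (U(B, I) = B*B + 2 = B² + 2 = 2 + B²)
(-104 + U(p(6), (-5 - 2)*3))² = (-104 + (2 + 6²))² = (-104 + (2 + 36))² = (-104 + 38)² = (-66)² = 4356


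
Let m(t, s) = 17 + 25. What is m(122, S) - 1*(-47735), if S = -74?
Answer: 47777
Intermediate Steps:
m(t, s) = 42
m(122, S) - 1*(-47735) = 42 - 1*(-47735) = 42 + 47735 = 47777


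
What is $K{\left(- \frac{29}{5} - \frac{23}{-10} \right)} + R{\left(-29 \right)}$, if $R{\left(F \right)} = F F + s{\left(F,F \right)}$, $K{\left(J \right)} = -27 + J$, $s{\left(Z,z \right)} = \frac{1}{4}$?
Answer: $\frac{3243}{4} \approx 810.75$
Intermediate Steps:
$s{\left(Z,z \right)} = \frac{1}{4}$
$R{\left(F \right)} = \frac{1}{4} + F^{2}$ ($R{\left(F \right)} = F F + \frac{1}{4} = F^{2} + \frac{1}{4} = \frac{1}{4} + F^{2}$)
$K{\left(- \frac{29}{5} - \frac{23}{-10} \right)} + R{\left(-29 \right)} = \left(-27 - \left(- \frac{23}{10} + \frac{29}{5}\right)\right) + \left(\frac{1}{4} + \left(-29\right)^{2}\right) = \left(-27 - \frac{7}{2}\right) + \left(\frac{1}{4} + 841\right) = \left(-27 + \left(- \frac{29}{5} + \frac{23}{10}\right)\right) + \frac{3365}{4} = \left(-27 - \frac{7}{2}\right) + \frac{3365}{4} = - \frac{61}{2} + \frac{3365}{4} = \frac{3243}{4}$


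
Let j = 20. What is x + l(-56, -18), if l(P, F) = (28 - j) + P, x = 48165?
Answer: 48117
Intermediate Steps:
l(P, F) = 8 + P (l(P, F) = (28 - 1*20) + P = (28 - 20) + P = 8 + P)
x + l(-56, -18) = 48165 + (8 - 56) = 48165 - 48 = 48117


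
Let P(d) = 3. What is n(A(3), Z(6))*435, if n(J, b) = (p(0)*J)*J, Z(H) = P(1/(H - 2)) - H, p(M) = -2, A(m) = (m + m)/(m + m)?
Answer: -870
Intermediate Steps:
A(m) = 1 (A(m) = (2*m)/((2*m)) = (2*m)*(1/(2*m)) = 1)
Z(H) = 3 - H
n(J, b) = -2*J² (n(J, b) = (-2*J)*J = -2*J²)
n(A(3), Z(6))*435 = -2*1²*435 = -2*1*435 = -2*435 = -870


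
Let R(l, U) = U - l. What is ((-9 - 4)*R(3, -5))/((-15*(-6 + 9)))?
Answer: -104/45 ≈ -2.3111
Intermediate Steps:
((-9 - 4)*R(3, -5))/((-15*(-6 + 9))) = ((-9 - 4)*(-5 - 1*3))/((-15*(-6 + 9))) = (-13*(-5 - 3))/((-15*3)) = -13*(-8)/(-45) = 104*(-1/45) = -104/45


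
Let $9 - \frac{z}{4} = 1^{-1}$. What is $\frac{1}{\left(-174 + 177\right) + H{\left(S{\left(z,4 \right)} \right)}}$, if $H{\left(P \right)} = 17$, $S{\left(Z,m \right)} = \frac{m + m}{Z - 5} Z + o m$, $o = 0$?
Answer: $\frac{1}{20} \approx 0.05$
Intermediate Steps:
$z = 32$ ($z = 36 - \frac{4}{1} = 36 - 4 = 32$)
$S{\left(Z,m \right)} = \frac{2 Z m}{-5 + Z}$ ($S{\left(Z,m \right)} = \frac{m + m}{Z - 5} Z + 0 m = \frac{2 m}{-5 + Z} Z + 0 = \frac{2 Z m}{-5 + Z} + 0 = \frac{2 Z m}{-5 + Z}$)
$\frac{1}{\left(-174 + 177\right) + H{\left(S{\left(z,4 \right)} \right)}} = \frac{1}{\left(-174 + 177\right) + 17} = \frac{1}{3 + 17} = \frac{1}{20}$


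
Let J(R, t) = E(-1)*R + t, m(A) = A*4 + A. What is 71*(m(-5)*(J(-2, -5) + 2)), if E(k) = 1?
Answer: 8875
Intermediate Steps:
m(A) = 5*A (m(A) = 4*A + A = 5*A)
J(R, t) = R + t (J(R, t) = 1*R + t = R + t)
71*(m(-5)*(J(-2, -5) + 2)) = 71*((5*(-5))*((-2 - 5) + 2)) = 71*(-25*(-7 + 2)) = 71*(-25*(-5)) = 71*125 = 8875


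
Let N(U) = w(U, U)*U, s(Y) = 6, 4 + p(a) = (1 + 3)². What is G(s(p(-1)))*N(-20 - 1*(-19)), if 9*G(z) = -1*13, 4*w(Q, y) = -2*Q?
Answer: 13/18 ≈ 0.72222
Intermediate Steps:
p(a) = 12 (p(a) = -4 + (1 + 3)² = -4 + 4² = -4 + 16 = 12)
w(Q, y) = -Q/2 (w(Q, y) = (-2*Q)/4 = -Q/2)
G(z) = -13/9 (G(z) = (-1*13)/9 = (⅑)*(-13) = -13/9)
N(U) = -U²/2 (N(U) = (-U/2)*U = -U²/2)
G(s(p(-1)))*N(-20 - 1*(-19)) = -(-13)*(-20 - 1*(-19))²/18 = -(-13)*(-20 + 19)²/18 = -(-13)*(-1)²/18 = -(-13)/18 = -13/9*(-½) = 13/18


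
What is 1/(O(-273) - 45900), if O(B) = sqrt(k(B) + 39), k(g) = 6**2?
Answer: -612/28090799 - sqrt(3)/421361985 ≈ -2.1791e-5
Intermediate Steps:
k(g) = 36
O(B) = 5*sqrt(3) (O(B) = sqrt(36 + 39) = sqrt(75) = 5*sqrt(3))
1/(O(-273) - 45900) = 1/(5*sqrt(3) - 45900) = 1/(-45900 + 5*sqrt(3))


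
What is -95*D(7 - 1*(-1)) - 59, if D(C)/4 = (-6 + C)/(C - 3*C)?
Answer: -23/2 ≈ -11.500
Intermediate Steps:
D(C) = -2*(-6 + C)/C (D(C) = 4*((-6 + C)/(C - 3*C)) = 4*((-6 + C)/((-2*C))) = 4*((-6 + C)*(-1/(2*C))) = 4*(-(-6 + C)/(2*C)) = -2*(-6 + C)/C)
-95*D(7 - 1*(-1)) - 59 = -95*(-2 + 12/(7 - 1*(-1))) - 59 = -95*(-2 + 12/(7 + 1)) - 59 = -95*(-2 + 12/8) - 59 = -95*(-2 + 12*(1/8)) - 59 = -95*(-2 + 3/2) - 59 = -95*(-1/2) - 59 = 95/2 - 59 = -23/2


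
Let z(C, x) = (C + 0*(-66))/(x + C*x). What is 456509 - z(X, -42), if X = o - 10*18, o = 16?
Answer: 1562630389/3423 ≈ 4.5651e+5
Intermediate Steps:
X = -164 (X = 16 - 10*18 = 16 - 180 = -164)
z(C, x) = C/(x + C*x) (z(C, x) = (C + 0)/(x + C*x) = C/(x + C*x))
456509 - z(X, -42) = 456509 - (-164)/((-42)*(1 - 164)) = 456509 - (-164)*(-1)/(42*(-163)) = 456509 - (-164)*(-1)*(-1)/(42*163) = 456509 - 1*(-82/3423) = 456509 + 82/3423 = 1562630389/3423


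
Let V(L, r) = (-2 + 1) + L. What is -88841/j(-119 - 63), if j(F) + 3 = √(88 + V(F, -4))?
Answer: 266523/104 + 88841*I*√95/104 ≈ 2562.7 + 8326.1*I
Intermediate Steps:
V(L, r) = -1 + L
j(F) = -3 + √(87 + F) (j(F) = -3 + √(88 + (-1 + F)) = -3 + √(87 + F))
-88841/j(-119 - 63) = -88841/(-3 + √(87 + (-119 - 63))) = -88841/(-3 + √(87 - 182)) = -88841/(-3 + √(-95)) = -88841/(-3 + I*√95)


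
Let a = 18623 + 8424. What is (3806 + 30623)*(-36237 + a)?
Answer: -316402510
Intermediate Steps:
a = 27047
(3806 + 30623)*(-36237 + a) = (3806 + 30623)*(-36237 + 27047) = 34429*(-9190) = -316402510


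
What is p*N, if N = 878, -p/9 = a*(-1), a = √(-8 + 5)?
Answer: 7902*I*√3 ≈ 13687.0*I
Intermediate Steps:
a = I*√3 (a = √(-3) = I*√3 ≈ 1.732*I)
p = 9*I*√3 (p = -9*I*√3*(-1) = -(-9)*I*√3 = 9*I*√3 ≈ 15.588*I)
p*N = (9*I*√3)*878 = 7902*I*√3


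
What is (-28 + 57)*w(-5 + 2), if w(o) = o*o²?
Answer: -783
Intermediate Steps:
w(o) = o³
(-28 + 57)*w(-5 + 2) = (-28 + 57)*(-5 + 2)³ = 29*(-3)³ = 29*(-27) = -783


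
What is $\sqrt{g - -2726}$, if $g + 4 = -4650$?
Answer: $2 i \sqrt{482} \approx 43.909 i$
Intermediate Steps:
$g = -4654$ ($g = -4 - 4650 = -4654$)
$\sqrt{g - -2726} = \sqrt{-4654 - -2726} = \sqrt{-4654 + 2726} = \sqrt{-1928} = 2 i \sqrt{482}$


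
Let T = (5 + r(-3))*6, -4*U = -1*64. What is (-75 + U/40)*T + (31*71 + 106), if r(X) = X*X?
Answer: -19797/5 ≈ -3959.4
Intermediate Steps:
r(X) = X²
U = 16 (U = -(-1)*64/4 = -¼*(-64) = 16)
T = 84 (T = (5 + (-3)²)*6 = (5 + 9)*6 = 14*6 = 84)
(-75 + U/40)*T + (31*71 + 106) = (-75 + 16/40)*84 + (31*71 + 106) = (-75 + 16*(1/40))*84 + (2201 + 106) = (-75 + ⅖)*84 + 2307 = -373/5*84 + 2307 = -31332/5 + 2307 = -19797/5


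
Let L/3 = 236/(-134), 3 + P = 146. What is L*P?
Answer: -50622/67 ≈ -755.55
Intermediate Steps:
P = 143 (P = -3 + 146 = 143)
L = -354/67 (L = 3*(236/(-134)) = 3*(236*(-1/134)) = 3*(-118/67) = -354/67 ≈ -5.2836)
L*P = -354/67*143 = -50622/67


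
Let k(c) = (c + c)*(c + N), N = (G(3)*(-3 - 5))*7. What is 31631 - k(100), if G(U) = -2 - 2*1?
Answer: -33169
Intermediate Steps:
G(U) = -4 (G(U) = -2 - 2 = -4)
N = 224 (N = -4*(-3 - 5)*7 = -4*(-8)*7 = 32*7 = 224)
k(c) = 2*c*(224 + c) (k(c) = (c + c)*(c + 224) = (2*c)*(224 + c) = 2*c*(224 + c))
31631 - k(100) = 31631 - 2*100*(224 + 100) = 31631 - 2*100*324 = 31631 - 1*64800 = 31631 - 64800 = -33169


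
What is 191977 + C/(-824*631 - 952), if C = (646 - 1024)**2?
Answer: 8333325709/43408 ≈ 1.9198e+5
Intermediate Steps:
C = 142884 (C = (-378)**2 = 142884)
191977 + C/(-824*631 - 952) = 191977 + 142884/(-824*631 - 952) = 191977 + 142884/(-519944 - 952) = 191977 + 142884/(-520896) = 191977 + 142884*(-1/520896) = 191977 - 11907/43408 = 8333325709/43408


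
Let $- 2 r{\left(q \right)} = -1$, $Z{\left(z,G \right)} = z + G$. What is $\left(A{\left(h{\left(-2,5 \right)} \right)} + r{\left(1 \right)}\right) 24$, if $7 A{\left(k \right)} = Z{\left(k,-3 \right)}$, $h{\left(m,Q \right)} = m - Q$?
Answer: $- \frac{156}{7} \approx -22.286$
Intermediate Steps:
$Z{\left(z,G \right)} = G + z$
$A{\left(k \right)} = - \frac{3}{7} + \frac{k}{7}$ ($A{\left(k \right)} = \frac{-3 + k}{7} = - \frac{3}{7} + \frac{k}{7}$)
$r{\left(q \right)} = \frac{1}{2}$ ($r{\left(q \right)} = \left(- \frac{1}{2}\right) \left(-1\right) = \frac{1}{2}$)
$\left(A{\left(h{\left(-2,5 \right)} \right)} + r{\left(1 \right)}\right) 24 = \left(\left(- \frac{3}{7} + \frac{-2 - 5}{7}\right) + \frac{1}{2}\right) 24 = \left(\left(- \frac{3}{7} + \frac{1}{7} \left(-7\right)\right) + \frac{1}{2}\right) 24 = \left(\left(- \frac{3}{7} - 1\right) + \frac{1}{2}\right) 24 = \left(- \frac{10}{7} + \frac{1}{2}\right) 24 = \left(- \frac{13}{14}\right) 24 = - \frac{156}{7}$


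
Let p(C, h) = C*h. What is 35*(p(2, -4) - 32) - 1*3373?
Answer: -4773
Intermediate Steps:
35*(p(2, -4) - 32) - 1*3373 = 35*(2*(-4) - 32) - 1*3373 = 35*(-8 - 32) - 3373 = 35*(-40) - 3373 = -1400 - 3373 = -4773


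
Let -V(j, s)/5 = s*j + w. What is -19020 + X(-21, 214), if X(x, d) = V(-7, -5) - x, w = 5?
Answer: -19199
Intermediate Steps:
V(j, s) = -25 - 5*j*s (V(j, s) = -5*(s*j + 5) = -5*(j*s + 5) = -5*(5 + j*s) = -25 - 5*j*s)
X(x, d) = -200 - x (X(x, d) = (-25 - 5*(-7)*(-5)) - x = (-25 - 175) - x = -200 - x)
-19020 + X(-21, 214) = -19020 + (-200 - 1*(-21)) = -19020 + (-200 + 21) = -19020 - 179 = -19199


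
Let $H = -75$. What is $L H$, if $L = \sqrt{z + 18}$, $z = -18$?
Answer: $0$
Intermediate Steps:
$L = 0$ ($L = \sqrt{-18 + 18} = \sqrt{0} = 0$)
$L H = 0 \left(-75\right) = 0$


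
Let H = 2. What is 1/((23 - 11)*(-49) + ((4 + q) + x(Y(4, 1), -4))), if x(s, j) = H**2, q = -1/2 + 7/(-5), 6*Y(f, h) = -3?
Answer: -10/5819 ≈ -0.0017185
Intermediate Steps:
Y(f, h) = -1/2 (Y(f, h) = (1/6)*(-3) = -1/2)
q = -19/10 (q = -1*1/2 + 7*(-1/5) = -1/2 - 7/5 = -19/10 ≈ -1.9000)
x(s, j) = 4 (x(s, j) = 2**2 = 4)
1/((23 - 11)*(-49) + ((4 + q) + x(Y(4, 1), -4))) = 1/((23 - 11)*(-49) + ((4 - 19/10) + 4)) = 1/(12*(-49) + (21/10 + 4)) = 1/(-588 + 61/10) = 1/(-5819/10) = -10/5819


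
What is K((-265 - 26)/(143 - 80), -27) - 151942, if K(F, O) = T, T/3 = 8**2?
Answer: -151750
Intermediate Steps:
T = 192 (T = 3*8**2 = 3*64 = 192)
K(F, O) = 192
K((-265 - 26)/(143 - 80), -27) - 151942 = 192 - 151942 = -151750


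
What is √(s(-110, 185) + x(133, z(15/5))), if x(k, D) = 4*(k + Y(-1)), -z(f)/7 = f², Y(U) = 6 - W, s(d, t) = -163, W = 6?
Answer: 3*√41 ≈ 19.209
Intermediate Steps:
Y(U) = 0 (Y(U) = 6 - 1*6 = 6 - 6 = 0)
z(f) = -7*f²
x(k, D) = 4*k (x(k, D) = 4*(k + 0) = 4*k)
√(s(-110, 185) + x(133, z(15/5))) = √(-163 + 4*133) = √(-163 + 532) = √369 = 3*√41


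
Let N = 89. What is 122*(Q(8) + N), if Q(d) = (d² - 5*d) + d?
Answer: 14762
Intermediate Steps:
Q(d) = d² - 4*d
122*(Q(8) + N) = 122*(8*(-4 + 8) + 89) = 122*(8*4 + 89) = 122*(32 + 89) = 122*121 = 14762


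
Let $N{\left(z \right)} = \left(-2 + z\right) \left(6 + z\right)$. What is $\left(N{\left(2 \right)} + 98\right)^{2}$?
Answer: $9604$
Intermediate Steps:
$\left(N{\left(2 \right)} + 98\right)^{2} = \left(\left(-12 + 2^{2} + 4 \cdot 2\right) + 98\right)^{2} = \left(\left(-12 + 4 + 8\right) + 98\right)^{2} = \left(0 + 98\right)^{2} = 98^{2} = 9604$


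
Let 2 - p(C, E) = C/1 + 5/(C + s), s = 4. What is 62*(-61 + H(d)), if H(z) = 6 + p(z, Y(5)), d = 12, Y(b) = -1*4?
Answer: -32395/8 ≈ -4049.4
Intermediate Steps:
Y(b) = -4
p(C, E) = 2 - C - 5/(4 + C) (p(C, E) = 2 - (C/1 + 5/(C + 4)) = 2 - (C*1 + 5/(4 + C)) = 2 - (C + 5/(4 + C)) = 2 + (-C - 5/(4 + C)) = 2 - C - 5/(4 + C))
H(z) = 6 + (3 - z**2 - 2*z)/(4 + z)
62*(-61 + H(d)) = 62*(-61 + (27 - 1*12**2 + 4*12)/(4 + 12)) = 62*(-61 + (27 - 1*144 + 48)/16) = 62*(-61 + (27 - 144 + 48)/16) = 62*(-61 + (1/16)*(-69)) = 62*(-61 - 69/16) = 62*(-1045/16) = -32395/8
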